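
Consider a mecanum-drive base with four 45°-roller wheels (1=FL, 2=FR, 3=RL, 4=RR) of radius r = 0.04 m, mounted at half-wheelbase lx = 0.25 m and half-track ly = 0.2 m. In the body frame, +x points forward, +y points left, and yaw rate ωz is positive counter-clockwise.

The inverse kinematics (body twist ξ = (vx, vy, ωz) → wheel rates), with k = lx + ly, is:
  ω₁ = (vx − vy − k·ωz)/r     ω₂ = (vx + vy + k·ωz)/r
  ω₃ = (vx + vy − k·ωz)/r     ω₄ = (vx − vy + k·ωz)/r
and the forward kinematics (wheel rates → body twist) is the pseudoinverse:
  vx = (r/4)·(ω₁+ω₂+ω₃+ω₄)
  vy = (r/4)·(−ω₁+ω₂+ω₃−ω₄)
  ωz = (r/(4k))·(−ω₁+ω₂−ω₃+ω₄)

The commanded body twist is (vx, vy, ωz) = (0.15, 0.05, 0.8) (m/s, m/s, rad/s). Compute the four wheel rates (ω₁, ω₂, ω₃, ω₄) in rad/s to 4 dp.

k = lx + ly = 0.25 + 0.2 = 0.4500;  k·ωz = 0.4500·0.8 = 0.3600
ω₁ (FL) = (vx − vy − k·ωz)/r = -0.2600/0.04 = -6.5000
ω₂ (FR) = (vx + vy + k·ωz)/r = 0.5600/0.04 = 14.0000
ω₃ (RL) = (vx + vy − k·ωz)/r = -0.1600/0.04 = -4.0000
ω₄ (RR) = (vx − vy + k·ωz)/r = 0.4600/0.04 = 11.5000

(-6.5000, 14.0000, -4.0000, 11.5000)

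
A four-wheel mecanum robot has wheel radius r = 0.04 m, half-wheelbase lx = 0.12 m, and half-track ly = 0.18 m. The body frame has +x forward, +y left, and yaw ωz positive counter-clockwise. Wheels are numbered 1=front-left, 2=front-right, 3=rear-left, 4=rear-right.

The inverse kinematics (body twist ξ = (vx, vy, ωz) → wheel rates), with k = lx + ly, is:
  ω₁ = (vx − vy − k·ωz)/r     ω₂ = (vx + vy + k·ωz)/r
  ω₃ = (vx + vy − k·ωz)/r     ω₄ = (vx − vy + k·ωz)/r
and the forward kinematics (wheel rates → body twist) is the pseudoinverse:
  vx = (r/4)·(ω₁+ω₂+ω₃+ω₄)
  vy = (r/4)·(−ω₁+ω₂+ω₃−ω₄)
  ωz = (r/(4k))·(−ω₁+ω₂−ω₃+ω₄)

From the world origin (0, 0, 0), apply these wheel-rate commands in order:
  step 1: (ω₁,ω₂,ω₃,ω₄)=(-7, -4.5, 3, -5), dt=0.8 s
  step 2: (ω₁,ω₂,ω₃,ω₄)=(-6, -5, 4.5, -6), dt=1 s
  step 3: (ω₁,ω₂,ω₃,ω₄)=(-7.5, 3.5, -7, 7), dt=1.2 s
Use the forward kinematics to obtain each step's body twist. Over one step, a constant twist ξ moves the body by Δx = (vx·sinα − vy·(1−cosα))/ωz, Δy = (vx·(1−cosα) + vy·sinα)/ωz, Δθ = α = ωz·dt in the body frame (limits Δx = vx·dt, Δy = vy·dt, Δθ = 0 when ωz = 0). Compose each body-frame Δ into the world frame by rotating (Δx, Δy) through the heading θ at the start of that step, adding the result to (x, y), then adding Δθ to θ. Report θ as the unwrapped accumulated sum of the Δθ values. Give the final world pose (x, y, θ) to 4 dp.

step 1: ξ=(vx,vy,ωz)=(-0.1350, 0.1050, -0.1833), dt=0.8 → body Δ=(-0.1015, 0.0916, -0.1467) → world pose (-0.1015, 0.0916, -0.1467)
step 2: ξ=(vx,vy,ωz)=(-0.1250, 0.1150, -0.3167), dt=1.0 → body Δ=(-0.1049, 0.1327, -0.3167) → world pose (-0.1858, 0.2382, -0.4633)
step 3: ξ=(vx,vy,ωz)=(-0.0400, -0.0300, 0.8333), dt=1.2 → body Δ=(-0.0238, -0.0524, 1.0000) → world pose (-0.2305, 0.2020, 0.5367)

(-0.2305, 0.2020, 0.5367)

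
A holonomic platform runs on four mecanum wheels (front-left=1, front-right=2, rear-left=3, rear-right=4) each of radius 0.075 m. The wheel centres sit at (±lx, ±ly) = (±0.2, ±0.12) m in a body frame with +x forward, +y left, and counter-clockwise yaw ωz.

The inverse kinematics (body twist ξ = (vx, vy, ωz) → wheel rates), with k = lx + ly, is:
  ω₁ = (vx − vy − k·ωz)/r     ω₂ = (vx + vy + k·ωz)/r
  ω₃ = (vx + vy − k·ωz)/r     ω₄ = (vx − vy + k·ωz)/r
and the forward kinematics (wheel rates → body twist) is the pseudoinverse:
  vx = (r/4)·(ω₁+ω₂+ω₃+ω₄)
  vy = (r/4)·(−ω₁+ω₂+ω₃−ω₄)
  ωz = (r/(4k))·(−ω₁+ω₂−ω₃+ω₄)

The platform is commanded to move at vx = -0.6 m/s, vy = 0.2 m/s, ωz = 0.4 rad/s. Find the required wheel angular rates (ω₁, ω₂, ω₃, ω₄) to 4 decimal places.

k = lx + ly = 0.2 + 0.12 = 0.3200;  k·ωz = 0.3200·0.4 = 0.1280
ω₁ (FL) = (vx − vy − k·ωz)/r = -0.9280/0.075 = -12.3733
ω₂ (FR) = (vx + vy + k·ωz)/r = -0.2720/0.075 = -3.6267
ω₃ (RL) = (vx + vy − k·ωz)/r = -0.5280/0.075 = -7.0400
ω₄ (RR) = (vx − vy + k·ωz)/r = -0.6720/0.075 = -8.9600

(-12.3733, -3.6267, -7.0400, -8.9600)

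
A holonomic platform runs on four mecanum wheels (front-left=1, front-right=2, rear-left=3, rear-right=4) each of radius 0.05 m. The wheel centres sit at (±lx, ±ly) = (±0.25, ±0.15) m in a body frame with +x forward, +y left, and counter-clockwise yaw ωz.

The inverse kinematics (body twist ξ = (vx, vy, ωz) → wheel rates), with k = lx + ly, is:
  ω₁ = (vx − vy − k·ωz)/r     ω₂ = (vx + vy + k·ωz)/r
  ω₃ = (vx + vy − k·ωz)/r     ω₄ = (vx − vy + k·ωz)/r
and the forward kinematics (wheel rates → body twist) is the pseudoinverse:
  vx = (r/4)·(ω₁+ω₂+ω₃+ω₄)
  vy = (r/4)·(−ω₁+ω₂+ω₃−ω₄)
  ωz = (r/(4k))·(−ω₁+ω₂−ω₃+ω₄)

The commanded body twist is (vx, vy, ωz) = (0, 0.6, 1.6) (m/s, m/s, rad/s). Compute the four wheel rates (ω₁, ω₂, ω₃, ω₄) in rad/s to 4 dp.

(-24.8000, 24.8000, -0.8000, 0.8000)

k = lx + ly = 0.25 + 0.15 = 0.4000;  k·ωz = 0.4000·1.6 = 0.6400
ω₁ (FL) = (vx − vy − k·ωz)/r = -1.2400/0.05 = -24.8000
ω₂ (FR) = (vx + vy + k·ωz)/r = 1.2400/0.05 = 24.8000
ω₃ (RL) = (vx + vy − k·ωz)/r = -0.0400/0.05 = -0.8000
ω₄ (RR) = (vx − vy + k·ωz)/r = 0.0400/0.05 = 0.8000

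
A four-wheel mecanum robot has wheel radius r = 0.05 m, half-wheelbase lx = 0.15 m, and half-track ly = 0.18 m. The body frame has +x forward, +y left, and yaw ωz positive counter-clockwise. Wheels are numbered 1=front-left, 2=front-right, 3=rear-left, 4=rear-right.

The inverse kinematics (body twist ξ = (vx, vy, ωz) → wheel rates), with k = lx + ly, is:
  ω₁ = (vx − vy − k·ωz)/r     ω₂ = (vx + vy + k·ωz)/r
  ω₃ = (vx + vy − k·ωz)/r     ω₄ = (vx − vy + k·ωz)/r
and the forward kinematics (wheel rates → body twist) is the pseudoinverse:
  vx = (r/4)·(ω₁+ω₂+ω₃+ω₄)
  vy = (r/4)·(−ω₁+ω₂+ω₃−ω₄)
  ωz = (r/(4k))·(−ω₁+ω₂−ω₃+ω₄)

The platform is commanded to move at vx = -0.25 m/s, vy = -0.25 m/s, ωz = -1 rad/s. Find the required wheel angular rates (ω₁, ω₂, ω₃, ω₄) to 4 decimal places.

(6.6000, -16.6000, -3.4000, -6.6000)

k = lx + ly = 0.15 + 0.18 = 0.3300;  k·ωz = 0.3300·-1 = -0.3300
ω₁ (FL) = (vx − vy − k·ωz)/r = 0.3300/0.05 = 6.6000
ω₂ (FR) = (vx + vy + k·ωz)/r = -0.8300/0.05 = -16.6000
ω₃ (RL) = (vx + vy − k·ωz)/r = -0.1700/0.05 = -3.4000
ω₄ (RR) = (vx − vy + k·ωz)/r = -0.3300/0.05 = -6.6000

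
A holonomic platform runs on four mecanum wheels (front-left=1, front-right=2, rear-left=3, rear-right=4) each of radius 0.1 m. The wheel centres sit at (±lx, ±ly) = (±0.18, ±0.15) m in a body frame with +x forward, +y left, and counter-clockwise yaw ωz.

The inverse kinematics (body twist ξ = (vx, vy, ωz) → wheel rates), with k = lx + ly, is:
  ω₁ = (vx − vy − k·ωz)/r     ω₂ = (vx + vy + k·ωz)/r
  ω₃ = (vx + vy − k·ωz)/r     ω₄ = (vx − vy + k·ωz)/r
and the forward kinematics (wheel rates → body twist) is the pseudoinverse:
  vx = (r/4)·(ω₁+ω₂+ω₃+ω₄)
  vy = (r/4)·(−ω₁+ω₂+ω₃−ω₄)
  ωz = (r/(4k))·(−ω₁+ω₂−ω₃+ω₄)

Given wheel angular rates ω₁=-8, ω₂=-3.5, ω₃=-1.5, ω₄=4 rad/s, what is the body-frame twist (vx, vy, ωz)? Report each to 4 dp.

(-0.2250, -0.0250, 0.7576)

k = lx + ly = 0.18 + 0.15 = 0.3300
ω₁+ω₂+ω₃+ω₄ = -9.0000  →  vx = (0.1/4)·-9.0000 = -0.2250
−ω₁+ω₂+ω₃−ω₄ = -1.0000  →  vy = (0.1/4)·-1.0000 = -0.0250
−ω₁+ω₂−ω₃+ω₄ = 10.0000  →  ωz = (0.1/1.3200)·10.0000 = 0.7576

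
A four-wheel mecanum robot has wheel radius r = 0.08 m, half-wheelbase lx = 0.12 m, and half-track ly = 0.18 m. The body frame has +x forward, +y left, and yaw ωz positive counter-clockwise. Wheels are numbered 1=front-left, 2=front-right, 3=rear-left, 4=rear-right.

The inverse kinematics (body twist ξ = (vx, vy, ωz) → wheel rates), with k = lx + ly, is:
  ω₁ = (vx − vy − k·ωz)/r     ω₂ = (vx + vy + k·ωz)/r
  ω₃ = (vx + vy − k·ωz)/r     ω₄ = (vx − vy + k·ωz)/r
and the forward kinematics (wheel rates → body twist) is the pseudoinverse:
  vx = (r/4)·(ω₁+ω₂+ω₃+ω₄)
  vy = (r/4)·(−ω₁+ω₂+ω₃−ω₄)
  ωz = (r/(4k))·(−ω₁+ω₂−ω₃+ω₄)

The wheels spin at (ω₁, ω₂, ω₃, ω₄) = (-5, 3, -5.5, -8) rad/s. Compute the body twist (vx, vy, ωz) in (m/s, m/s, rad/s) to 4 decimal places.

(-0.3100, 0.2100, 0.3667)

k = lx + ly = 0.12 + 0.18 = 0.3000
ω₁+ω₂+ω₃+ω₄ = -15.5000  →  vx = (0.08/4)·-15.5000 = -0.3100
−ω₁+ω₂+ω₃−ω₄ = 10.5000  →  vy = (0.08/4)·10.5000 = 0.2100
−ω₁+ω₂−ω₃+ω₄ = 5.5000  →  ωz = (0.08/1.2000)·5.5000 = 0.3667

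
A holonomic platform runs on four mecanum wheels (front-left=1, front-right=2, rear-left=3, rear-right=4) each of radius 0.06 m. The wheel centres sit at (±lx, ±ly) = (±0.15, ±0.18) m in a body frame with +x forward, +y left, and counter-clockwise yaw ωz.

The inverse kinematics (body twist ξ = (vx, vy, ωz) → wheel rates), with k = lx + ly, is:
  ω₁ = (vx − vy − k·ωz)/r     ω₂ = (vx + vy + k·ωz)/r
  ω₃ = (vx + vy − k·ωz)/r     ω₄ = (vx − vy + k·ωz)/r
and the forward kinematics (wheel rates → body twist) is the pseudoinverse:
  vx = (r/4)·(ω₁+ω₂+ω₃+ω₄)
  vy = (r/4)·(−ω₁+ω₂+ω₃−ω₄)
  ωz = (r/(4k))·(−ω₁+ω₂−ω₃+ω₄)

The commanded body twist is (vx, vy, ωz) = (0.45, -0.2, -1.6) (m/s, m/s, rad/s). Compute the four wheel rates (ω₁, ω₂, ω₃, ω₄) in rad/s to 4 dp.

(19.6333, -4.6333, 12.9667, 2.0333)

k = lx + ly = 0.15 + 0.18 = 0.3300;  k·ωz = 0.3300·-1.6 = -0.5280
ω₁ (FL) = (vx − vy − k·ωz)/r = 1.1780/0.06 = 19.6333
ω₂ (FR) = (vx + vy + k·ωz)/r = -0.2780/0.06 = -4.6333
ω₃ (RL) = (vx + vy − k·ωz)/r = 0.7780/0.06 = 12.9667
ω₄ (RR) = (vx − vy + k·ωz)/r = 0.1220/0.06 = 2.0333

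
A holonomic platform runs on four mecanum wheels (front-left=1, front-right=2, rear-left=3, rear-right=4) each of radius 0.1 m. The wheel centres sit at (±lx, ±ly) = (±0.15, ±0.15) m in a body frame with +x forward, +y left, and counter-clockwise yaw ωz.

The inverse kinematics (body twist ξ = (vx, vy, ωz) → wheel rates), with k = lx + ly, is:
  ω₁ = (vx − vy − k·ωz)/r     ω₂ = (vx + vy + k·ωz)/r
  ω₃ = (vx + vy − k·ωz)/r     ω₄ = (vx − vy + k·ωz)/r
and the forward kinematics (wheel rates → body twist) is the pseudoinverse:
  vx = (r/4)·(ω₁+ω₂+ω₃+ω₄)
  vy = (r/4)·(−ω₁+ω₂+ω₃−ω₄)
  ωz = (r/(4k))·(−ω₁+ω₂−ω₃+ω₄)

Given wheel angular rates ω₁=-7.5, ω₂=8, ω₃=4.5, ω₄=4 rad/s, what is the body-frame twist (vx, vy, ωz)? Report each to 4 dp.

(0.2250, 0.4000, 1.2500)

k = lx + ly = 0.15 + 0.15 = 0.3000
ω₁+ω₂+ω₃+ω₄ = 9.0000  →  vx = (0.1/4)·9.0000 = 0.2250
−ω₁+ω₂+ω₃−ω₄ = 16.0000  →  vy = (0.1/4)·16.0000 = 0.4000
−ω₁+ω₂−ω₃+ω₄ = 15.0000  →  ωz = (0.1/1.2000)·15.0000 = 1.2500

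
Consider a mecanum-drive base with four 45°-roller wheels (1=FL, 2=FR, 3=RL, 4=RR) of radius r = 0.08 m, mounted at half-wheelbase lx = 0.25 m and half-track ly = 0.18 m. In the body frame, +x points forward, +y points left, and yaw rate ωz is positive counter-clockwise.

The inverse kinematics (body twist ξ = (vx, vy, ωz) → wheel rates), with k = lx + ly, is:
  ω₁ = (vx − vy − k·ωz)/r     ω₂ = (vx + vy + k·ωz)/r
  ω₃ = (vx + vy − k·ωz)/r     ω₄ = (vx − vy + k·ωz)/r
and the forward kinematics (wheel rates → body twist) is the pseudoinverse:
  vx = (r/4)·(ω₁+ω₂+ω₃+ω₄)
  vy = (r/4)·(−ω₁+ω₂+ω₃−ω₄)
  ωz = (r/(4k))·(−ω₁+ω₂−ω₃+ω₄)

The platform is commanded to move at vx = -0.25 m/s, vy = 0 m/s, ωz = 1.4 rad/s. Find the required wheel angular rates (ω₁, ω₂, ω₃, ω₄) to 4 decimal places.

(-10.6500, 4.4000, -10.6500, 4.4000)

k = lx + ly = 0.25 + 0.18 = 0.4300;  k·ωz = 0.4300·1.4 = 0.6020
ω₁ (FL) = (vx − vy − k·ωz)/r = -0.8520/0.08 = -10.6500
ω₂ (FR) = (vx + vy + k·ωz)/r = 0.3520/0.08 = 4.4000
ω₃ (RL) = (vx + vy − k·ωz)/r = -0.8520/0.08 = -10.6500
ω₄ (RR) = (vx − vy + k·ωz)/r = 0.3520/0.08 = 4.4000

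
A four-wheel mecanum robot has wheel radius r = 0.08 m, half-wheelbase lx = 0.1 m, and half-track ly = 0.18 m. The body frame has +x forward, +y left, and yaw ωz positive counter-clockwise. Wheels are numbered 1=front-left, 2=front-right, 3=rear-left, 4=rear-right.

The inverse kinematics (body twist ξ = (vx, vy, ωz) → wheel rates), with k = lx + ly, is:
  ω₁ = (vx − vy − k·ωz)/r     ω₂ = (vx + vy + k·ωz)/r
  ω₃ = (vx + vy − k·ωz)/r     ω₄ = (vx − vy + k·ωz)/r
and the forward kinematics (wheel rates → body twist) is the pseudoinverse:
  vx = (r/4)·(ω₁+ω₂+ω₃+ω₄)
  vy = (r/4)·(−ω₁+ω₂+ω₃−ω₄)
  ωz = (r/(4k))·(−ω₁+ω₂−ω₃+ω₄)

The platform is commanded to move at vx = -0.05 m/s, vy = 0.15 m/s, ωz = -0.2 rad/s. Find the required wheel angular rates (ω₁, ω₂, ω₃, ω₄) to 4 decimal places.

k = lx + ly = 0.1 + 0.18 = 0.2800;  k·ωz = 0.2800·-0.2 = -0.0560
ω₁ (FL) = (vx − vy − k·ωz)/r = -0.1440/0.08 = -1.8000
ω₂ (FR) = (vx + vy + k·ωz)/r = 0.0440/0.08 = 0.5500
ω₃ (RL) = (vx + vy − k·ωz)/r = 0.1560/0.08 = 1.9500
ω₄ (RR) = (vx − vy + k·ωz)/r = -0.2560/0.08 = -3.2000

(-1.8000, 0.5500, 1.9500, -3.2000)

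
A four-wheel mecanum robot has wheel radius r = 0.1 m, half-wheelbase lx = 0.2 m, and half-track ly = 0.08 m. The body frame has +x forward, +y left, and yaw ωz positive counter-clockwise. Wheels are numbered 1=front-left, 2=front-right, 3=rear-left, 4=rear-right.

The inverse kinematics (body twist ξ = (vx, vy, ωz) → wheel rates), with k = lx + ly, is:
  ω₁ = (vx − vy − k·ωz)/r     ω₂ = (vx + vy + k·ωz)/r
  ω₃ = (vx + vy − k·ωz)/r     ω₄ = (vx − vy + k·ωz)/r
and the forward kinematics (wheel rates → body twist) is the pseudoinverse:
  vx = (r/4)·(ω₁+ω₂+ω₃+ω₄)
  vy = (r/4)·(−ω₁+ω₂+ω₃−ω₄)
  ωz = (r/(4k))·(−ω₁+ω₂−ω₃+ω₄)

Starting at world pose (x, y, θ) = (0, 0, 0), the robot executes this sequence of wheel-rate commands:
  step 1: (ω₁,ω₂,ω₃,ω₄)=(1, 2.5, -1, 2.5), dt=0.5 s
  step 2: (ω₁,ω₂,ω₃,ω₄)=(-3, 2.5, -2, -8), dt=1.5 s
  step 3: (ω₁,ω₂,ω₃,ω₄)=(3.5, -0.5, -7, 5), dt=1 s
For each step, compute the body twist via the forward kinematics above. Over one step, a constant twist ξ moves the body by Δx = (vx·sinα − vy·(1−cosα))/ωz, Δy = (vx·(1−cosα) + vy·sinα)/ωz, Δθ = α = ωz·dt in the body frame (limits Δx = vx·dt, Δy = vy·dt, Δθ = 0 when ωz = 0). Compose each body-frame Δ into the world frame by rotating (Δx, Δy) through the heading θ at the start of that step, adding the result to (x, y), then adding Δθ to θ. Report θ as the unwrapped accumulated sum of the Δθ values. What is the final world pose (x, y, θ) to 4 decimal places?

(-0.1895, 0.0023, 0.8705)

step 1: ξ=(vx,vy,ωz)=(0.1250, -0.0500, 0.4464), dt=0.5 → body Δ=(0.0648, -0.0178, 0.2232) → world pose (0.0648, -0.0178, 0.2232)
step 2: ξ=(vx,vy,ωz)=(-0.2625, 0.2875, -0.0446), dt=1.5 → body Δ=(-0.3790, 0.4441, -0.0670) → world pose (-0.4032, 0.3313, 0.1562)
step 3: ξ=(vx,vy,ωz)=(0.0250, -0.4000, 0.7143), dt=1.0 → body Δ=(0.1598, -0.3583, 0.7143) → world pose (-0.1895, 0.0023, 0.8705)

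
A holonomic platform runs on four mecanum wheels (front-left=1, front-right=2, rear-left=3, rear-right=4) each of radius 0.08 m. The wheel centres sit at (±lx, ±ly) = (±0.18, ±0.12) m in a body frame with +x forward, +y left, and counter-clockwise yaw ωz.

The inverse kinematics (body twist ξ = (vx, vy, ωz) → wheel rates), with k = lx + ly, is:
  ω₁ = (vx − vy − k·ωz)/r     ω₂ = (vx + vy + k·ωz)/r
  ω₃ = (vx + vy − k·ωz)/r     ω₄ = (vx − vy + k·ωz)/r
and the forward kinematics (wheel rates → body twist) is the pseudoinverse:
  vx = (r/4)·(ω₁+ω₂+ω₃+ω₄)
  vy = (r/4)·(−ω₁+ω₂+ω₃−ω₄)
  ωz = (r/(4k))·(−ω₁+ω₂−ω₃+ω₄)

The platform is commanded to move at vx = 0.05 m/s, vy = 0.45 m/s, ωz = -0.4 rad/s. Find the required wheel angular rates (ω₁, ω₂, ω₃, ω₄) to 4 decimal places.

(-3.5000, 4.7500, 7.7500, -6.5000)

k = lx + ly = 0.18 + 0.12 = 0.3000;  k·ωz = 0.3000·-0.4 = -0.1200
ω₁ (FL) = (vx − vy − k·ωz)/r = -0.2800/0.08 = -3.5000
ω₂ (FR) = (vx + vy + k·ωz)/r = 0.3800/0.08 = 4.7500
ω₃ (RL) = (vx + vy − k·ωz)/r = 0.6200/0.08 = 7.7500
ω₄ (RR) = (vx − vy + k·ωz)/r = -0.5200/0.08 = -6.5000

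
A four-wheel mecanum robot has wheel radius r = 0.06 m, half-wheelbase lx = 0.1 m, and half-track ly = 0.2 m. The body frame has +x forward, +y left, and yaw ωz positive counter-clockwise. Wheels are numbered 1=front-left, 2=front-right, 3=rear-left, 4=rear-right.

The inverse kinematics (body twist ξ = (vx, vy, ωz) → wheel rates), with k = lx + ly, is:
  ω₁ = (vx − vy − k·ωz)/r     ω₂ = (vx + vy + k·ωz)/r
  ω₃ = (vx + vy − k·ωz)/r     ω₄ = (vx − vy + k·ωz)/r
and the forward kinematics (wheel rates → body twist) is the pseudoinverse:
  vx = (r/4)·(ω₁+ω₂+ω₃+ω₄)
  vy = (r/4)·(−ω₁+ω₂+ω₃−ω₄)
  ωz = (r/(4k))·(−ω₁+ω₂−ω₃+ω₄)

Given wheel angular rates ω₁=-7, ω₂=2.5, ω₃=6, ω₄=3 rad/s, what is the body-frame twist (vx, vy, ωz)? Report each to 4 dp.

k = lx + ly = 0.1 + 0.2 = 0.3000
ω₁+ω₂+ω₃+ω₄ = 4.5000  →  vx = (0.06/4)·4.5000 = 0.0675
−ω₁+ω₂+ω₃−ω₄ = 12.5000  →  vy = (0.06/4)·12.5000 = 0.1875
−ω₁+ω₂−ω₃+ω₄ = 6.5000  →  ωz = (0.06/1.2000)·6.5000 = 0.3250

(0.0675, 0.1875, 0.3250)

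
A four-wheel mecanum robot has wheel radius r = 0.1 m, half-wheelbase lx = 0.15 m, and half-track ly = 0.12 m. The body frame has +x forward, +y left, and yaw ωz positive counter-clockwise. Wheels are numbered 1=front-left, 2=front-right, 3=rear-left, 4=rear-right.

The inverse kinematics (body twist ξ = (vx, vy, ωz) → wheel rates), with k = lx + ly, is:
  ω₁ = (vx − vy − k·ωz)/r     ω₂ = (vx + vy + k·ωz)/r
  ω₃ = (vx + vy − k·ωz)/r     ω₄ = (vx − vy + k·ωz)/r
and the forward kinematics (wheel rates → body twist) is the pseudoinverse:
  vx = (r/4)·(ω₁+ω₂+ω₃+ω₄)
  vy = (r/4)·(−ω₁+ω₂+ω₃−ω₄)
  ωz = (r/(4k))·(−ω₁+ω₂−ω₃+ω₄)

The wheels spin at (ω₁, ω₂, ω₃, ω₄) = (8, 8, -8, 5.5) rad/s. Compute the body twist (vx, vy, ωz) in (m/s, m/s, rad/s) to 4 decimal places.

k = lx + ly = 0.15 + 0.12 = 0.2700
ω₁+ω₂+ω₃+ω₄ = 13.5000  →  vx = (0.1/4)·13.5000 = 0.3375
−ω₁+ω₂+ω₃−ω₄ = -13.5000  →  vy = (0.1/4)·-13.5000 = -0.3375
−ω₁+ω₂−ω₃+ω₄ = 13.5000  →  ωz = (0.1/1.0800)·13.5000 = 1.2500

(0.3375, -0.3375, 1.2500)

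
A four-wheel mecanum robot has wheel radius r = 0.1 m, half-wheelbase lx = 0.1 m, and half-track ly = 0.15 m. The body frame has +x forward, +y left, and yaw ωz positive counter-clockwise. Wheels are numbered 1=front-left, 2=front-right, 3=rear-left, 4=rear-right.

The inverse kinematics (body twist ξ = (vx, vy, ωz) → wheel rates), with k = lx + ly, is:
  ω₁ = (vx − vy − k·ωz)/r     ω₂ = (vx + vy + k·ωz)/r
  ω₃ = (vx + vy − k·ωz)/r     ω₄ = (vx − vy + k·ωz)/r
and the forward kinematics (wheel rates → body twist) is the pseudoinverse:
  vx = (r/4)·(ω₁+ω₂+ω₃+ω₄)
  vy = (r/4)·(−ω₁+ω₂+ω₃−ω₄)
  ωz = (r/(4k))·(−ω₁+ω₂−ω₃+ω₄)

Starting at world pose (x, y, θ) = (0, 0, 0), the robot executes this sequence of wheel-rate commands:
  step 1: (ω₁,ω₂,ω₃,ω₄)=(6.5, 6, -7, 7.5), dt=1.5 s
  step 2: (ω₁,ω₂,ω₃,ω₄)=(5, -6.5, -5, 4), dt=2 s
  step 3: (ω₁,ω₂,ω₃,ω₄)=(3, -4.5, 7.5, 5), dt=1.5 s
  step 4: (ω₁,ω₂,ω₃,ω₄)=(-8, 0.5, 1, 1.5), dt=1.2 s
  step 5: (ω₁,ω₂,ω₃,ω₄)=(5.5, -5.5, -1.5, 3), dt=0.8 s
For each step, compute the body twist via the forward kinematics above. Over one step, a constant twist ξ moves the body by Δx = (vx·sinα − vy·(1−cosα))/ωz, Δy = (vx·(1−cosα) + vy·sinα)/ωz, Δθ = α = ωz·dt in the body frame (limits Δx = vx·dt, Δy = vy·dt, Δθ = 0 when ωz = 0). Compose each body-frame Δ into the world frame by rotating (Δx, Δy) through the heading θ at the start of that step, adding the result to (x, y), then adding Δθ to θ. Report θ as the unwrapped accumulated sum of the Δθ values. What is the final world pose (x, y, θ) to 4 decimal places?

step 1: ξ=(vx,vy,ωz)=(0.3250, -0.3750, 1.4000), dt=1.5 → body Δ=(0.6035, 0.1181, 2.1000) → world pose (0.6035, 0.1181, 2.1000)
step 2: ξ=(vx,vy,ωz)=(-0.0625, -0.5125, -0.2500), dt=2.0 → body Δ=(-0.3708, -0.9522, -0.5000) → world pose (1.6126, 0.2788, 1.6000)
step 3: ξ=(vx,vy,ωz)=(0.2750, -0.1250, -1.0000), dt=1.5 → body Δ=(0.1582, -0.3802, -1.5000) → world pose (1.9881, 0.4479, 0.1000)
step 4: ξ=(vx,vy,ωz)=(-0.1250, 0.2000, 0.9000), dt=1.2 → body Δ=(-0.2400, 0.1226, 1.0800) → world pose (1.7371, 0.5459, 1.1800)
step 5: ξ=(vx,vy,ωz)=(0.0375, -0.3875, -0.6500), dt=0.8 → body Δ=(-0.0501, -0.3038, -0.5200) → world pose (1.9989, 0.3838, 0.6600)

(1.9989, 0.3838, 0.6600)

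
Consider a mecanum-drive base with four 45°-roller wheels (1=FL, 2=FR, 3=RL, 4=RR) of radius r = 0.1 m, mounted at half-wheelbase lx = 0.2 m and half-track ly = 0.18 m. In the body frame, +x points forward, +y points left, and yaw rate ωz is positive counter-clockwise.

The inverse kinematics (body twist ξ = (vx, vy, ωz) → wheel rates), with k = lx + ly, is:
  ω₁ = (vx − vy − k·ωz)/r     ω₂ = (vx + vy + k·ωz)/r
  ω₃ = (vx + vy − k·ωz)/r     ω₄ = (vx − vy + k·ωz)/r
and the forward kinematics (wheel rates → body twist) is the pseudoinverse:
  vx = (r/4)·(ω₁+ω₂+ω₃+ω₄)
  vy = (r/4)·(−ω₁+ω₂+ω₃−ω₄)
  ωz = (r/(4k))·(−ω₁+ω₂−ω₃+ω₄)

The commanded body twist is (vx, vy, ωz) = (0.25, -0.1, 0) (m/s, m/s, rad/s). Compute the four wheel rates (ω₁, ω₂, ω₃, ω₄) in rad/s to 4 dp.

k = lx + ly = 0.2 + 0.18 = 0.3800;  k·ωz = 0.3800·0 = 0.0000
ω₁ (FL) = (vx − vy − k·ωz)/r = 0.3500/0.1 = 3.5000
ω₂ (FR) = (vx + vy + k·ωz)/r = 0.1500/0.1 = 1.5000
ω₃ (RL) = (vx + vy − k·ωz)/r = 0.1500/0.1 = 1.5000
ω₄ (RR) = (vx − vy + k·ωz)/r = 0.3500/0.1 = 3.5000

(3.5000, 1.5000, 1.5000, 3.5000)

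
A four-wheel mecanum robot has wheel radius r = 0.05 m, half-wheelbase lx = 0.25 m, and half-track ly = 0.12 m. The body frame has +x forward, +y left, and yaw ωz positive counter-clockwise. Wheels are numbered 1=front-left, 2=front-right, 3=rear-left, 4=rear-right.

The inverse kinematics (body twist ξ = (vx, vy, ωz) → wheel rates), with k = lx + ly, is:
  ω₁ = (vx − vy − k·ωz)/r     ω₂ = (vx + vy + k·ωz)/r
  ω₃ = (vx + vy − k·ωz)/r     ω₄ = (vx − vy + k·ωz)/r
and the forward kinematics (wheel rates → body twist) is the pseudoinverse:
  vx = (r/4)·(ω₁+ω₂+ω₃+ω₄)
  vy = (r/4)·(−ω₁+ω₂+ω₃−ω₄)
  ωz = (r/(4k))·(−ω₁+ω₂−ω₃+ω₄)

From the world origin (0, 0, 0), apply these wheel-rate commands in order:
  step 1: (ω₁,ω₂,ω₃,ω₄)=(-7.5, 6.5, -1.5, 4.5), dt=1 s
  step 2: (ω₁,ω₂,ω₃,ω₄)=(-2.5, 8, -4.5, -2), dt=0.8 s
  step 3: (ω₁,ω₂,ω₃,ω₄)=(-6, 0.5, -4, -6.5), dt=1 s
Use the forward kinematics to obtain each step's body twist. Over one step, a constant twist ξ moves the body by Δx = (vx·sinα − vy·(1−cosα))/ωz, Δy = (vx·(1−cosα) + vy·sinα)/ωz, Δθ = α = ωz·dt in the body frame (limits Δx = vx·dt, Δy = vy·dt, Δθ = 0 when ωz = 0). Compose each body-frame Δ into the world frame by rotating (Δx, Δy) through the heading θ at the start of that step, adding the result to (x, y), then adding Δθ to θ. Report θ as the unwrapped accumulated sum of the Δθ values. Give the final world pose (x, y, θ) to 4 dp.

step 1: ξ=(vx,vy,ωz)=(0.0250, 0.1000, 0.6757), dt=1.0 → body Δ=(-0.0094, 0.1007, 0.6757) → world pose (-0.0094, 0.1007, 0.6757)
step 2: ξ=(vx,vy,ωz)=(-0.0125, 0.1000, 0.4392), dt=0.8 → body Δ=(-0.0237, 0.0766, 0.3514) → world pose (-0.0758, 0.1457, 1.0270)
step 3: ξ=(vx,vy,ωz)=(-0.2000, 0.1125, 0.1351), dt=1.0 → body Δ=(-0.2070, 0.0987, 0.1351) → world pose (-0.2673, 0.0196, 1.1622)

(-0.2673, 0.0196, 1.1622)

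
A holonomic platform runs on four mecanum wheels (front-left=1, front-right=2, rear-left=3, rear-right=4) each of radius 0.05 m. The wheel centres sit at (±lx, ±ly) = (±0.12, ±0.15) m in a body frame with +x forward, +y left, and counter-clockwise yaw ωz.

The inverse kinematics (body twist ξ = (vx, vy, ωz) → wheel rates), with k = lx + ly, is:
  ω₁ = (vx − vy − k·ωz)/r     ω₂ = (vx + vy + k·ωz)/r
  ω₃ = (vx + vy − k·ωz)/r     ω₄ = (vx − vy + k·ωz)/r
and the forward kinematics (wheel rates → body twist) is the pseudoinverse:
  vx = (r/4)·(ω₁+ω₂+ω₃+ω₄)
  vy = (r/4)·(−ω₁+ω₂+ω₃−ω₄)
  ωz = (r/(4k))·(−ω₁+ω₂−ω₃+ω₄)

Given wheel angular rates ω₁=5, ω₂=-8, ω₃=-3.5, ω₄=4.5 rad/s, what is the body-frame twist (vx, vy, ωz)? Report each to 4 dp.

k = lx + ly = 0.12 + 0.15 = 0.2700
ω₁+ω₂+ω₃+ω₄ = -2.0000  →  vx = (0.05/4)·-2.0000 = -0.0250
−ω₁+ω₂+ω₃−ω₄ = -21.0000  →  vy = (0.05/4)·-21.0000 = -0.2625
−ω₁+ω₂−ω₃+ω₄ = -5.0000  →  ωz = (0.05/1.0800)·-5.0000 = -0.2315

(-0.0250, -0.2625, -0.2315)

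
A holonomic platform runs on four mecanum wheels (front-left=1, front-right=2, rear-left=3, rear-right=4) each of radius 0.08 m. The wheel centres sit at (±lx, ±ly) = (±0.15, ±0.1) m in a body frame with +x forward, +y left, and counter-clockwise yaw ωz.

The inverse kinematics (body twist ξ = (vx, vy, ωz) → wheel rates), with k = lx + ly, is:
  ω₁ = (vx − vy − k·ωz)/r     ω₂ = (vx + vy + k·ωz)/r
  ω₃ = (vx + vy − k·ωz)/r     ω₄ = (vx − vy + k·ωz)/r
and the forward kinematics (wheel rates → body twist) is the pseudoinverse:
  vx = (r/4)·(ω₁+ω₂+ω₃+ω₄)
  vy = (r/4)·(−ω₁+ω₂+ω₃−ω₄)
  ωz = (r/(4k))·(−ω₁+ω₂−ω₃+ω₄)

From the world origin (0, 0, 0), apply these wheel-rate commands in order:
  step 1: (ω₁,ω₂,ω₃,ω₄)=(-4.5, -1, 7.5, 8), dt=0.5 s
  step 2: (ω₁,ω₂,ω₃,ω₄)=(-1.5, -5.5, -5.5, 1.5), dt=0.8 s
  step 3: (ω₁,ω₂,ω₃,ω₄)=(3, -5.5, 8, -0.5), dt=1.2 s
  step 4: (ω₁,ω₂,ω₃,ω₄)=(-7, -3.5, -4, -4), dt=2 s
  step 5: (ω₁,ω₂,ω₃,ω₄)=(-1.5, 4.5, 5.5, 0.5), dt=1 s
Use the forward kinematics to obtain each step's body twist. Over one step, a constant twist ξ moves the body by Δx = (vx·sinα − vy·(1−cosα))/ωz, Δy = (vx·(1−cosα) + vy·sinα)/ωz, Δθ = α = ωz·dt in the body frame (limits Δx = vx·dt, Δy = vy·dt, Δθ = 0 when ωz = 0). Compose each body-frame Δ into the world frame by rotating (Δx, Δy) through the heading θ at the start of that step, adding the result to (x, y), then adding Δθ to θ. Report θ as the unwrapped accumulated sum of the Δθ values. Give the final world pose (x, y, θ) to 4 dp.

(0.0673, 0.5225, -0.6400)

step 1: ξ=(vx,vy,ωz)=(0.2000, 0.0600, 0.3200), dt=0.5 → body Δ=(0.0972, 0.0379, 0.1600) → world pose (0.0972, 0.0379, 0.1600)
step 2: ξ=(vx,vy,ωz)=(-0.2200, -0.2200, 0.2400), dt=0.8 → body Δ=(-0.1581, -0.1918, 0.1920) → world pose (-0.0283, -0.1766, 0.3520)
step 3: ξ=(vx,vy,ωz)=(0.1000, 0.0000, -1.3600), dt=1.2 → body Δ=(0.0734, -0.0780, -1.6320) → world pose (0.0675, -0.2246, -1.2800)
step 4: ξ=(vx,vy,ωz)=(-0.3700, 0.0700, 0.2800), dt=2.0 → body Δ=(-0.7401, -0.0690, 0.5600) → world pose (-0.2109, 0.4647, -0.7200)
step 5: ξ=(vx,vy,ωz)=(0.1800, 0.2200, 0.0800), dt=1.0 → body Δ=(0.1710, 0.2270, 0.0800) → world pose (0.0673, 0.5225, -0.6400)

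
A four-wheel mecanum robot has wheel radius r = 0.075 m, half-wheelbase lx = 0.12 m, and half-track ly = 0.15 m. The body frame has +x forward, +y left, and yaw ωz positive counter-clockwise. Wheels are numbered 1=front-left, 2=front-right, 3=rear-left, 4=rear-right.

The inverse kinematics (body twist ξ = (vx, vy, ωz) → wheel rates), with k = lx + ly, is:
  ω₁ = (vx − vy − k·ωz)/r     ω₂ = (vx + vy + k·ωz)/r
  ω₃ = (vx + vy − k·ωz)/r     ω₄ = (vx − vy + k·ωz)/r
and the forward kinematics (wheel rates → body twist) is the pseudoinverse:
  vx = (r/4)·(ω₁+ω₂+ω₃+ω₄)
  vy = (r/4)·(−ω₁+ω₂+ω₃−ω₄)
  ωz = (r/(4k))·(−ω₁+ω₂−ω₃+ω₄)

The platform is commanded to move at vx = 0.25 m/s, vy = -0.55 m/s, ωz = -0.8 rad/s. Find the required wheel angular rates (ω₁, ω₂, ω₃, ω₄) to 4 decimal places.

k = lx + ly = 0.12 + 0.15 = 0.2700;  k·ωz = 0.2700·-0.8 = -0.2160
ω₁ (FL) = (vx − vy − k·ωz)/r = 1.0160/0.075 = 13.5467
ω₂ (FR) = (vx + vy + k·ωz)/r = -0.5160/0.075 = -6.8800
ω₃ (RL) = (vx + vy − k·ωz)/r = -0.0840/0.075 = -1.1200
ω₄ (RR) = (vx − vy + k·ωz)/r = 0.5840/0.075 = 7.7867

(13.5467, -6.8800, -1.1200, 7.7867)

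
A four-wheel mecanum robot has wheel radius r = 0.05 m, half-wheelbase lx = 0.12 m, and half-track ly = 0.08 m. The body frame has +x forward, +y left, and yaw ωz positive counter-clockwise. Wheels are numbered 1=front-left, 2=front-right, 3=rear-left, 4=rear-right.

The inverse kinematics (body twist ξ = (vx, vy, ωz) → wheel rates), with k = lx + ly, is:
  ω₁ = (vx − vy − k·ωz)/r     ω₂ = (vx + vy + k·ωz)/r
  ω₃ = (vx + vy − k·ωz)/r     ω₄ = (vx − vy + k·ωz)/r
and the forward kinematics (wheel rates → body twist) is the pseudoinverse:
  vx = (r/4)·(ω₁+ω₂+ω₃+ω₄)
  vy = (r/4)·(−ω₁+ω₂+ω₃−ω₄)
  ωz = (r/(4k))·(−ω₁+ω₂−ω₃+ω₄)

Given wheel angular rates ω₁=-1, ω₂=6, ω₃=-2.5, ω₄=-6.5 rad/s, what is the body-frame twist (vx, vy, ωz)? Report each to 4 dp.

(-0.0500, 0.1375, 0.1875)

k = lx + ly = 0.12 + 0.08 = 0.2000
ω₁+ω₂+ω₃+ω₄ = -4.0000  →  vx = (0.05/4)·-4.0000 = -0.0500
−ω₁+ω₂+ω₃−ω₄ = 11.0000  →  vy = (0.05/4)·11.0000 = 0.1375
−ω₁+ω₂−ω₃+ω₄ = 3.0000  →  ωz = (0.05/0.8000)·3.0000 = 0.1875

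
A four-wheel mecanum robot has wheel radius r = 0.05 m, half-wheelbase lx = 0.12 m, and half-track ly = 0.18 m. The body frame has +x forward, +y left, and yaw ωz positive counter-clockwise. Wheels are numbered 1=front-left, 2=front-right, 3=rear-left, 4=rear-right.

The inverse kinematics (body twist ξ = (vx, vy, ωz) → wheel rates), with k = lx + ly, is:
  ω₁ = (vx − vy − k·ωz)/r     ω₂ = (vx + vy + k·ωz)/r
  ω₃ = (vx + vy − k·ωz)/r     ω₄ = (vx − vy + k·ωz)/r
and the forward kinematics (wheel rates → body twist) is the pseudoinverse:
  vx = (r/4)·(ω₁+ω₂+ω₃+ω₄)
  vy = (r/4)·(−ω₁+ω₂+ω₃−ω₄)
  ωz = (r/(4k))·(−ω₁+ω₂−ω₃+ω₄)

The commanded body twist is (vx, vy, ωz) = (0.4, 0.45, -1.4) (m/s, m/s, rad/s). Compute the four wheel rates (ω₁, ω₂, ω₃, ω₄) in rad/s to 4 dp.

(7.4000, 8.6000, 25.4000, -9.4000)

k = lx + ly = 0.12 + 0.18 = 0.3000;  k·ωz = 0.3000·-1.4 = -0.4200
ω₁ (FL) = (vx − vy − k·ωz)/r = 0.3700/0.05 = 7.4000
ω₂ (FR) = (vx + vy + k·ωz)/r = 0.4300/0.05 = 8.6000
ω₃ (RL) = (vx + vy − k·ωz)/r = 1.2700/0.05 = 25.4000
ω₄ (RR) = (vx − vy + k·ωz)/r = -0.4700/0.05 = -9.4000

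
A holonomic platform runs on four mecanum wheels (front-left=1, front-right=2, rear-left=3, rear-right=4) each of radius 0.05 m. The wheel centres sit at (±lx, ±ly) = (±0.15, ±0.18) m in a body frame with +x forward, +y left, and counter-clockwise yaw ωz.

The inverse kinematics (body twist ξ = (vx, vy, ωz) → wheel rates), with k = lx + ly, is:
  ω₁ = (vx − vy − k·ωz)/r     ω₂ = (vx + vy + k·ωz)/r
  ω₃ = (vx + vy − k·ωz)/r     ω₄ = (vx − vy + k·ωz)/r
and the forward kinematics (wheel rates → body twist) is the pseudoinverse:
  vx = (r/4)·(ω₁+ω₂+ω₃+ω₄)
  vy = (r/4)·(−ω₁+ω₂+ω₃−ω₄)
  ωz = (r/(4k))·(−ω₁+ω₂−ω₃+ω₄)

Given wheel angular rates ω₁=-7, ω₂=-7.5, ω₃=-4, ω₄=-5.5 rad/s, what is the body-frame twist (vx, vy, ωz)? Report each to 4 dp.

k = lx + ly = 0.15 + 0.18 = 0.3300
ω₁+ω₂+ω₃+ω₄ = -24.0000  →  vx = (0.05/4)·-24.0000 = -0.3000
−ω₁+ω₂+ω₃−ω₄ = 1.0000  →  vy = (0.05/4)·1.0000 = 0.0125
−ω₁+ω₂−ω₃+ω₄ = -2.0000  →  ωz = (0.05/1.3200)·-2.0000 = -0.0758

(-0.3000, 0.0125, -0.0758)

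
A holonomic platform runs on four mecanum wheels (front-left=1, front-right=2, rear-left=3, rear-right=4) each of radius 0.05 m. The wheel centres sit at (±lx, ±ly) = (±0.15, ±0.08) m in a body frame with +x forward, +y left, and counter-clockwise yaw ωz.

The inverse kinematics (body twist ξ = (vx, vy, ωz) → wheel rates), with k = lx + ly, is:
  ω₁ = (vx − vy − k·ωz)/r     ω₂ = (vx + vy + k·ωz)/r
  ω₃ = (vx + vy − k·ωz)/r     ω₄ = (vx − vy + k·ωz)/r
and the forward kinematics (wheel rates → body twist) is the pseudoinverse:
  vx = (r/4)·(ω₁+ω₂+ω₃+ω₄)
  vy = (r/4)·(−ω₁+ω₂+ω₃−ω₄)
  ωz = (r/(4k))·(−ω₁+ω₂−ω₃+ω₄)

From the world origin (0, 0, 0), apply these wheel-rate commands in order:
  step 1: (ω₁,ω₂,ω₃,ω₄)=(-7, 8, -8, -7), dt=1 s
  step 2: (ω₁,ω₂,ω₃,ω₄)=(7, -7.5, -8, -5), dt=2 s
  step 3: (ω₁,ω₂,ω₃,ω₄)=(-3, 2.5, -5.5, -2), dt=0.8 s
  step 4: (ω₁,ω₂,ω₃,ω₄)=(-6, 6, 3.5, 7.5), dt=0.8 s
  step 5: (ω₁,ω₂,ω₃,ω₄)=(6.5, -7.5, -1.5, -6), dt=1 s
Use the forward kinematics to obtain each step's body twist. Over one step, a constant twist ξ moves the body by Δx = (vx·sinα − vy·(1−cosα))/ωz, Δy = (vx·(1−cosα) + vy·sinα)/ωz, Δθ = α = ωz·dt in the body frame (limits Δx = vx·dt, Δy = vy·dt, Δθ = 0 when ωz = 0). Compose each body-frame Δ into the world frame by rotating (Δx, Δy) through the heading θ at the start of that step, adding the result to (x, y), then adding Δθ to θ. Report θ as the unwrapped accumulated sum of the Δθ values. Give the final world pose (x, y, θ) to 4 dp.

step 1: ξ=(vx,vy,ωz)=(-0.1750, 0.1750, 0.8696), dt=1.0 → body Δ=(-0.2252, 0.0824, 0.8696) → world pose (-0.2252, 0.0824, 0.8696)
step 2: ξ=(vx,vy,ωz)=(-0.1688, -0.2188, -0.6250), dt=2.0 → body Δ=(-0.4959, -0.1473, -1.2500) → world pose (-0.4326, -0.3915, -0.3804)
step 3: ξ=(vx,vy,ωz)=(-0.1000, 0.0250, 0.4891), dt=0.8 → body Δ=(-0.0818, 0.0040, 0.3913) → world pose (-0.5070, -0.3574, 0.0109)
step 4: ξ=(vx,vy,ωz)=(0.1375, 0.1000, 0.8696), dt=0.8 → body Δ=(0.0746, 0.1104, 0.6957) → world pose (-0.4336, -0.2461, 0.7065)
step 5: ξ=(vx,vy,ωz)=(-0.1063, -0.1187, -1.0054), dt=1.0 → body Δ=(-0.1441, -0.0507, -1.0054) → world pose (-0.5103, -0.3782, -0.2989)

(-0.5103, -0.3782, -0.2989)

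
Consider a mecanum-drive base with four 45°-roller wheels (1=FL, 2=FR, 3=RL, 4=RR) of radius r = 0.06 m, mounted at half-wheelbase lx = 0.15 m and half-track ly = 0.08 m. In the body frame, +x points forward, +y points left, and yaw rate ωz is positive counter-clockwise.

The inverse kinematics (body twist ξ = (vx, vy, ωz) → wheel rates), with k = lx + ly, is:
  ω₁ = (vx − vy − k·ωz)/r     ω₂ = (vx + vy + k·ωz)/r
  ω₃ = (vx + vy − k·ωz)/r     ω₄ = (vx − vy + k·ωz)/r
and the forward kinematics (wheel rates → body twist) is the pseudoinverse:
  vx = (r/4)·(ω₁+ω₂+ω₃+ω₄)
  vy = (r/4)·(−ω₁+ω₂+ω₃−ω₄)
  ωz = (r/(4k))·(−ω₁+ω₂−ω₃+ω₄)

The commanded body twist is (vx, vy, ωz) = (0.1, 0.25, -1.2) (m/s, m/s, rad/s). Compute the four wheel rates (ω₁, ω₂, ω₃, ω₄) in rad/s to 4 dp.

k = lx + ly = 0.15 + 0.08 = 0.2300;  k·ωz = 0.2300·-1.2 = -0.2760
ω₁ (FL) = (vx − vy − k·ωz)/r = 0.1260/0.06 = 2.1000
ω₂ (FR) = (vx + vy + k·ωz)/r = 0.0740/0.06 = 1.2333
ω₃ (RL) = (vx + vy − k·ωz)/r = 0.6260/0.06 = 10.4333
ω₄ (RR) = (vx − vy + k·ωz)/r = -0.4260/0.06 = -7.1000

(2.1000, 1.2333, 10.4333, -7.1000)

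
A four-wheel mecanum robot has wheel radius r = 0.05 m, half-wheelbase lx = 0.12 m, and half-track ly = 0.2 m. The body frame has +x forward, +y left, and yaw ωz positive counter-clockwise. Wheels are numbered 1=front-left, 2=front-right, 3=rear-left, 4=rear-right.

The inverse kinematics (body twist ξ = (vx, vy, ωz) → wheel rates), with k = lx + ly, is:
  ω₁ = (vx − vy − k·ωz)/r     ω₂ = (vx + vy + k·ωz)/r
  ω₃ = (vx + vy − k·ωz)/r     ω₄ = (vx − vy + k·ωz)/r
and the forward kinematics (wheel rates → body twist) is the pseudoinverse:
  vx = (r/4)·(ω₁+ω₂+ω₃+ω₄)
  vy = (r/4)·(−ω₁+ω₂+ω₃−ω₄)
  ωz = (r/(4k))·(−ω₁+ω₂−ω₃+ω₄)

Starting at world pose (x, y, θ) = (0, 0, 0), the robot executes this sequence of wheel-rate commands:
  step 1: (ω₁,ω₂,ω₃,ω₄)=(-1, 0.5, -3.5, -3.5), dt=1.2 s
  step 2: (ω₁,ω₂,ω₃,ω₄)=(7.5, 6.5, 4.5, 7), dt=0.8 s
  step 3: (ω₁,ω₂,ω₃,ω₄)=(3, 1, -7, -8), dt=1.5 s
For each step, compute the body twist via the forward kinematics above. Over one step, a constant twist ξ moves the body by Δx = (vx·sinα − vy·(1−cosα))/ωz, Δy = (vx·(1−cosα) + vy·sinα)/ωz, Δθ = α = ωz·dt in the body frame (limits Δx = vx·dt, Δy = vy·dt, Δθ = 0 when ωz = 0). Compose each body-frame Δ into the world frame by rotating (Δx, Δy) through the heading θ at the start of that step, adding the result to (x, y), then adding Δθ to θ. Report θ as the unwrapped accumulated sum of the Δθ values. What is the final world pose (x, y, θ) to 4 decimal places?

(-0.0614, -0.0172, -0.0586)

step 1: ξ=(vx,vy,ωz)=(-0.0938, 0.0188, 0.0586), dt=1.2 → body Δ=(-0.1132, 0.0185, 0.0703) → world pose (-0.1132, 0.0185, 0.0703)
step 2: ξ=(vx,vy,ωz)=(0.3188, -0.0438, 0.0586), dt=0.8 → body Δ=(0.2557, -0.0290, 0.0469) → world pose (0.1439, 0.0076, 0.1172)
step 3: ξ=(vx,vy,ωz)=(-0.1375, -0.0125, -0.1172), dt=1.5 → body Δ=(-0.2068, -0.0006, -0.1758) → world pose (-0.0614, -0.0172, -0.0586)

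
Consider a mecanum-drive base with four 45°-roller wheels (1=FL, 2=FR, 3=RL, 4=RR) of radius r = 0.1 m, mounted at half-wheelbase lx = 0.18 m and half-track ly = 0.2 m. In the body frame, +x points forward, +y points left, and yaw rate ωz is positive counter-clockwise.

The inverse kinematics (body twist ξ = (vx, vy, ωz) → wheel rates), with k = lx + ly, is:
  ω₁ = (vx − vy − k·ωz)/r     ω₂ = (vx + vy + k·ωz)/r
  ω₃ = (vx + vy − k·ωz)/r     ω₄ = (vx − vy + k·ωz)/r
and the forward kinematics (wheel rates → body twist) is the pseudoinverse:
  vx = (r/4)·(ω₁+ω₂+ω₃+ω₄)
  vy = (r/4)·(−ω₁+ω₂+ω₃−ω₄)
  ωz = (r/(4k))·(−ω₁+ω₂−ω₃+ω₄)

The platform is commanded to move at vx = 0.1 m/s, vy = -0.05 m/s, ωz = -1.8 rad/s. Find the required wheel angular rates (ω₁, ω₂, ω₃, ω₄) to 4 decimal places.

k = lx + ly = 0.18 + 0.2 = 0.3800;  k·ωz = 0.3800·-1.8 = -0.6840
ω₁ (FL) = (vx − vy − k·ωz)/r = 0.8340/0.1 = 8.3400
ω₂ (FR) = (vx + vy + k·ωz)/r = -0.6340/0.1 = -6.3400
ω₃ (RL) = (vx + vy − k·ωz)/r = 0.7340/0.1 = 7.3400
ω₄ (RR) = (vx − vy + k·ωz)/r = -0.5340/0.1 = -5.3400

(8.3400, -6.3400, 7.3400, -5.3400)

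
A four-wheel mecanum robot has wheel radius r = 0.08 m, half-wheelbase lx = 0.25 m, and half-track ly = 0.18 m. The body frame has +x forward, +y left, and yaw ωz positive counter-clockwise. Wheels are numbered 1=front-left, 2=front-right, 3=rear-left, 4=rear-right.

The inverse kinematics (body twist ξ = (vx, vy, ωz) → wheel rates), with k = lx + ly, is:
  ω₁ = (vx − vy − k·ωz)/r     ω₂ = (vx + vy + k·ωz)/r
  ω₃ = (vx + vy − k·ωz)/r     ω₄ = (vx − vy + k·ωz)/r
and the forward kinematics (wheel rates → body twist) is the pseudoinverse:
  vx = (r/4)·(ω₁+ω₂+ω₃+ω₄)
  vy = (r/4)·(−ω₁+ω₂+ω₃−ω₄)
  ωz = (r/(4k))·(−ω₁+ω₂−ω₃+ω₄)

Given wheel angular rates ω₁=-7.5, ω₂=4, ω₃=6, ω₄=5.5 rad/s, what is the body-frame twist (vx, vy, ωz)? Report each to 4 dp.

k = lx + ly = 0.25 + 0.18 = 0.4300
ω₁+ω₂+ω₃+ω₄ = 8.0000  →  vx = (0.08/4)·8.0000 = 0.1600
−ω₁+ω₂+ω₃−ω₄ = 12.0000  →  vy = (0.08/4)·12.0000 = 0.2400
−ω₁+ω₂−ω₃+ω₄ = 11.0000  →  ωz = (0.08/1.7200)·11.0000 = 0.5116

(0.1600, 0.2400, 0.5116)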